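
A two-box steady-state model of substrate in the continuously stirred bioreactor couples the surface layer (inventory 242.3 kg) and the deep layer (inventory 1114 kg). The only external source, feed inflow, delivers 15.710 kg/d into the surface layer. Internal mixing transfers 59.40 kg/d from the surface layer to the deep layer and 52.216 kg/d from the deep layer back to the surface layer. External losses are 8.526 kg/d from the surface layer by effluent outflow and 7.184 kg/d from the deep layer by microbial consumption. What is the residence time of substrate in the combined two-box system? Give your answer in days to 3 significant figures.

86.3 d

Residence time in the combined system uses the total inventory and the total *external* removal — internal exchanges between the two boxes cancel.
M_total = 242.3 + 1114 = 1356.3 kg.
ΣF_external_out = 8.526 + 7.184 = 15.710 kg/d.
τ = M_total / ΣF_ext = 1356.3 / 15.710 = 86.33 d.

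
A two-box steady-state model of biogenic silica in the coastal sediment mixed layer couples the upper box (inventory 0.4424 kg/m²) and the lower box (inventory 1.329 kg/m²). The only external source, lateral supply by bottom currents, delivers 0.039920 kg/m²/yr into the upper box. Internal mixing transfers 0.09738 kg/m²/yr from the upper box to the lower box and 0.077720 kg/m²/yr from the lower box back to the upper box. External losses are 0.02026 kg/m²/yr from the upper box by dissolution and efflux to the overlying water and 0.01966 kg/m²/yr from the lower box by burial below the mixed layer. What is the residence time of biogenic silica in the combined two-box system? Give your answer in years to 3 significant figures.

44.4 yr

For the system as a whole, the A↔B exchange is internal and contributes nothing to the throughput; only the external sinks remove mass.
M_total = 0.4424 + 1.329 = 1.7714 kg/m².
ΣF_external_out = 0.02026 + 0.01966 = 0.039920 kg/m²/yr.
τ = M_total / ΣF_ext = 1.7714 / 0.039920 = 44.37 yr.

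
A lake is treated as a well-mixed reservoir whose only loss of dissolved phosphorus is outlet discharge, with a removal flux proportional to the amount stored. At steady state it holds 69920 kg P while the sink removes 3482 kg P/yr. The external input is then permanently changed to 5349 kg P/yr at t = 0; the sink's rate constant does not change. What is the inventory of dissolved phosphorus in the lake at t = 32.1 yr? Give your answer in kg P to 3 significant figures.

Residence time τ = M₀/F₀ = 20.08 yr. The eventual steady state is M_∞ = M₀·(F₁/F₀) = 69920 × 5349/3482 = 107410 kg P.
The anomaly ΔM(t) = M(t) − M_∞ decays as ΔM₀·e^(−t/τ) with ΔM₀ = 69920 − 107410 = −37490 kg P.
At t = 32.1 yr, e^(−t/τ) = e^(−1.599) = 0.2022, so ΔM = −7580 kg P and M = 107410 − 7580 = 99830 kg P.

99800 kg P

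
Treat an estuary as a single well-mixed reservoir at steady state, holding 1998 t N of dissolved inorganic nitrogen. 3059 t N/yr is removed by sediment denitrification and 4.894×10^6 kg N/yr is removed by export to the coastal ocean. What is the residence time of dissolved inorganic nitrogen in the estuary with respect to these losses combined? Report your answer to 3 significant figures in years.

Convert the export to the coastal ocean flux: 4.894×10^6 kg N/yr = 4894 t N/yr.
Total removal = 3059 + 4894 = 7953.0 t N/yr.
τ = M / ΣF_out = 1998 / 7953.0 = 0.2512 yr.

0.251 yr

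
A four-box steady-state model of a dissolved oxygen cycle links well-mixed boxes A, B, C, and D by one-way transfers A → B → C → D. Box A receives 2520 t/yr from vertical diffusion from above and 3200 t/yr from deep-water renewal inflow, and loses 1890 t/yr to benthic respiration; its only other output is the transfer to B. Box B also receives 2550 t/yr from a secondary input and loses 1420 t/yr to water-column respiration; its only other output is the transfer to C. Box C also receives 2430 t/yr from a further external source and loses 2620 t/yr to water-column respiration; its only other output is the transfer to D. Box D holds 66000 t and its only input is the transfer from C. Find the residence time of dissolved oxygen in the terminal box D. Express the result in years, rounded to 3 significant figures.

Box A: F(A→B) = (2520 + 3200) − 1890 = 3830.0 t/yr.
Box B: F(B→C) = (3830.0 + 2550) − 1420 = 4960.0 t/yr.
Box C: F(C→D) = (4960.0 + 2430) − 2620 = 4770.0 t/yr.
Box D throughput = its input = 4770.0 t/yr; τ = 66000 / 4770.0 = 13.84 yr.

13.8 yr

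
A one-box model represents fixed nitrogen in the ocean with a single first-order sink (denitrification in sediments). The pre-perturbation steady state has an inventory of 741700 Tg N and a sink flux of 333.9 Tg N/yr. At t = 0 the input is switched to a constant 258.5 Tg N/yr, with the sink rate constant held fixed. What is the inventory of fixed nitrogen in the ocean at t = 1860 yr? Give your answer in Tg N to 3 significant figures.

The sink rate constant is k = F₀/M₀ = 333.9/741700 = 0.0004502 yr⁻¹.
Solving dM/dt = F₁ − kM with M(0) = M₀ gives M(t) = F₁/k + (M₀ − F₁/k)·e^(−kt).
F₁/k = 258.5/0.0004502 = 574210 Tg N; kt = 0.0004502 × 1860 = 0.8373, e^(−kt) = 0.4329.
M(1860) = 574210 + (741700 − 574210) × 0.4329 = 574210 + 72500 = 646710 Tg N.

647000 Tg N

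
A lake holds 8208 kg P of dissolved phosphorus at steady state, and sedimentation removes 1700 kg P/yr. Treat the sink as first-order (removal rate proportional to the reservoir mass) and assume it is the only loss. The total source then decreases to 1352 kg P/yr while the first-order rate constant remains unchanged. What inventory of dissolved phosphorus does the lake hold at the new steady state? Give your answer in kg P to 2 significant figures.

6500 kg P

Rate constant k = F/M = 1700 / 8208 = 0.2071 yr⁻¹.
At the new steady state, source = k·M_new ⇒ M_new = 1352 / 0.2071 = 6528 kg P.
(Equivalently M_new = M × F_new/F_old = 8208 × 1352/1700.)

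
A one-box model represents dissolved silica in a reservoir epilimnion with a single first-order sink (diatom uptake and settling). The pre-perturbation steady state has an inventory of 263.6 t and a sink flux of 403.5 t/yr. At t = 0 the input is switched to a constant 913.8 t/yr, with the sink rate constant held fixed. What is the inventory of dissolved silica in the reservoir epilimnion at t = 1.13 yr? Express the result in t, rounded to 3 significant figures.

538 t

Residence time τ = M₀/F₀ = 0.6533 yr. The eventual steady state is M_∞ = M₀·(F₁/F₀) = 263.6 × 913.8/403.5 = 596.97 t.
The anomaly ΔM(t) = M(t) − M_∞ decays as ΔM₀·e^(−t/τ) with ΔM₀ = 263.6 − 596.97 = −333.4 t.
At t = 1.13 yr, e^(−t/τ) = e^(−1.730) = 0.1773, so ΔM = −59.12 t and M = 596.97 − 59.12 = 537.85 t.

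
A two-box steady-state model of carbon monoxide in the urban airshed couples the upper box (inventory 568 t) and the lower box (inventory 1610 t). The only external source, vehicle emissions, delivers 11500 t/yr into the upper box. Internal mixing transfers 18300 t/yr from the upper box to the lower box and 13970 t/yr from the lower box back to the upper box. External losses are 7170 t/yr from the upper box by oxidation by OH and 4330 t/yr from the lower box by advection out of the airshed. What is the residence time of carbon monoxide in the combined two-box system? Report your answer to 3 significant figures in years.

For the system as a whole, the A↔B exchange is internal and contributes nothing to the throughput; only the external sinks remove mass.
M_total = 568 + 1610 = 2178.0 t.
ΣF_external_out = 7170 + 4330 = 11500 t/yr.
τ = M_total / ΣF_ext = 2178.0 / 11500 = 0.1894 yr.

0.189 yr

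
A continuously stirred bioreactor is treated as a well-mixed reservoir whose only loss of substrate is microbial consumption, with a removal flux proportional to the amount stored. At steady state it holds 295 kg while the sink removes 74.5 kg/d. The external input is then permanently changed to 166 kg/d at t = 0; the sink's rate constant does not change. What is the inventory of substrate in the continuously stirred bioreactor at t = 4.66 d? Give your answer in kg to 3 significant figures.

The sink rate constant is k = F₀/M₀ = 74.5/295 = 0.2525 d⁻¹.
Solving dM/dt = F₁ − kM with M(0) = M₀ gives M(t) = F₁/k + (M₀ − F₁/k)·e^(−kt).
F₁/k = 166/0.2525 = 657.32 kg; kt = 0.2525 × 4.66 = 1.177, e^(−kt) = 0.3082.
M(4.66) = 657.32 + (295 − 657.32) × 0.3082 = 657.32 − 111.7 = 545.63 kg.

546 kg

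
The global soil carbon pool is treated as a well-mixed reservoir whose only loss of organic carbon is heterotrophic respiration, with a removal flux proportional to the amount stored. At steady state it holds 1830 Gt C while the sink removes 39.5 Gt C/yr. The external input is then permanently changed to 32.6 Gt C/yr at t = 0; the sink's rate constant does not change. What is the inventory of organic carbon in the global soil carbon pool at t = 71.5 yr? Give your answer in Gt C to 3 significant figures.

1580 Gt C

Residence time τ = M₀/F₀ = 46.33 yr. The eventual steady state is M_∞ = M₀·(F₁/F₀) = 1830 × 32.6/39.5 = 1510.3 Gt C.
The anomaly ΔM(t) = M(t) − M_∞ decays as ΔM₀·e^(−t/τ) with ΔM₀ = 1830 − 1510.3 = 319.7 Gt C.
At t = 71.5 yr, e^(−t/τ) = e^(−1.543) = 0.2137, so ΔM = 68.31 Gt C and M = 1510.3 + 68.31 = 1578.6 Gt C.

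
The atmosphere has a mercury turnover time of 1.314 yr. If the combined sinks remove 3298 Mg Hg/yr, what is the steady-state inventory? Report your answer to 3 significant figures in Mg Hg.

τ = M/F ⇒ M = τ × F = 1.314 × 3298 = 4334 Mg Hg.

4330 Mg Hg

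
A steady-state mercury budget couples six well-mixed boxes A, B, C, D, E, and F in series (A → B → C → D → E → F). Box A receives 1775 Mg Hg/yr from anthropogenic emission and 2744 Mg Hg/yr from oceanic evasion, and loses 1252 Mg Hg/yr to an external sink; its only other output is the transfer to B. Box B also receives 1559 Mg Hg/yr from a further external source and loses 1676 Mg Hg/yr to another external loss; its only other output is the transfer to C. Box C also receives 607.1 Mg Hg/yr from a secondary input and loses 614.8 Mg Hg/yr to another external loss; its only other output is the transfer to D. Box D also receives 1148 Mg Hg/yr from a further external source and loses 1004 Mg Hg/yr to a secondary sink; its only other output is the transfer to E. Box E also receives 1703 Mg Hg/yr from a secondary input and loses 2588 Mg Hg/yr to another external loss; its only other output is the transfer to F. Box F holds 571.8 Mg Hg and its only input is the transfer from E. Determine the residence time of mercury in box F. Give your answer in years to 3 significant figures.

0.238 yr

Box A: F(A→B) = (1775 + 2744) − 1252 = 3267.0 Mg Hg/yr.
Box B: F(B→C) = (3267.0 + 1559) − 1676 = 3150.0 Mg Hg/yr.
Box C: F(C→D) = (3150.0 + 607.1) − 614.8 = 3142.3 Mg Hg/yr.
Box D: F(D→E) = (3142.3 + 1148) − 1004 = 3286.3 Mg Hg/yr.
Box E: F(E→F) = (3286.3 + 1703) − 2588 = 2401.3 Mg Hg/yr.
Box F throughput = its input = 2401.3 Mg Hg/yr; τ = 571.8 / 2401.3 = 0.2381 yr.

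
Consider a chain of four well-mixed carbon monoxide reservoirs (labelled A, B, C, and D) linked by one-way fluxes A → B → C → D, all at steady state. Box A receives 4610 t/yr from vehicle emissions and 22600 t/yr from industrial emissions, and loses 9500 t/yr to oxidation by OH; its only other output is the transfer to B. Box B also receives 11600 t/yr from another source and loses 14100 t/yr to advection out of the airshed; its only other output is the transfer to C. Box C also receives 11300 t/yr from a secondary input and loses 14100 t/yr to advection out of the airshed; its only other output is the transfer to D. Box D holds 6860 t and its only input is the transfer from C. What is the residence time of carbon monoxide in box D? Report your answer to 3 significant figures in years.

0.553 yr

Box A: F(A→B) = (4610 + 22600) − 9500 = 17710 t/yr.
Box B: F(B→C) = (17710 + 11600) − 14100 = 15210 t/yr.
Box C: F(C→D) = (15210 + 11300) − 14100 = 12410 t/yr.
Box D throughput = its input = 12410 t/yr; τ = 6860 / 12410 = 0.5528 yr.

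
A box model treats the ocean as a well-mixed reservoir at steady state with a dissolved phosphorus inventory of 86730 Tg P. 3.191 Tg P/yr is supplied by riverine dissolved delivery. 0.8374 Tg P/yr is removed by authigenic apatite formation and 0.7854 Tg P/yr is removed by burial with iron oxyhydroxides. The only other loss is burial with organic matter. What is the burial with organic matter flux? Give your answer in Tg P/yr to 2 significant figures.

At steady state ΣF_in = ΣF_out.
ΣF_in = 3.1910 Tg P/yr.
Burial with organic matter flux = ΣF_in − (0.8374 + 0.7854) = 3.1910 − 1.623 = 1.568 Tg P/yr.

1.6 Tg P/yr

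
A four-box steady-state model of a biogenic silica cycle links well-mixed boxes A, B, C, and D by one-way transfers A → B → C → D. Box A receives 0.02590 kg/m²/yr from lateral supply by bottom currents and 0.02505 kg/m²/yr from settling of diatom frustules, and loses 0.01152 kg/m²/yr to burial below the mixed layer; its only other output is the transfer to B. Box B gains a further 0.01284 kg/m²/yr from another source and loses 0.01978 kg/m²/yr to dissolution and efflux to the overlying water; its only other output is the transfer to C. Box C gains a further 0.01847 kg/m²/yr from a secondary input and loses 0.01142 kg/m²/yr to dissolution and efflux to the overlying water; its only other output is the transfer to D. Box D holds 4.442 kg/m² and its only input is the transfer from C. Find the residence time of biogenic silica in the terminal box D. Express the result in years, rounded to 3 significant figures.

Box A: F(A→B) = (0.02590 + 0.02505) − 0.01152 = 0.039430 kg/m²/yr.
Box B: F(B→C) = (0.039430 + 0.01284) − 0.01978 = 0.032490 kg/m²/yr.
Box C: F(C→D) = (0.032490 + 0.01847) − 0.01142 = 0.039540 kg/m²/yr.
Box D throughput = its input = 0.039540 kg/m²/yr; τ = 4.442 / 0.039540 = 112.3 yr.

112 yr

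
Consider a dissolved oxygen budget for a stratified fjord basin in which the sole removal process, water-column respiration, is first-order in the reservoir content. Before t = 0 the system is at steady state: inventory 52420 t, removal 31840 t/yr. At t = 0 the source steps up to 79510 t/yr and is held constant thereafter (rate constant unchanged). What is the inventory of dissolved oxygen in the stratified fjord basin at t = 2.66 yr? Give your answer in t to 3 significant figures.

τ = M₀/F₀ = 52420/31840 = 1.646 yr; rate constant k = 1/τ.
New steady state M_∞ = F₁/k = F₁·τ = 79510 × 1.646 = 130900 t.
M(t) = M_∞ + (M₀ − M_∞)·e^(−t/τ); t/τ = 2.66/1.646 = 1.616, so e^(−t/τ) = 0.1988.
M(t) = 130900 − 78480 × 0.1988 = 115300 t.

115000 t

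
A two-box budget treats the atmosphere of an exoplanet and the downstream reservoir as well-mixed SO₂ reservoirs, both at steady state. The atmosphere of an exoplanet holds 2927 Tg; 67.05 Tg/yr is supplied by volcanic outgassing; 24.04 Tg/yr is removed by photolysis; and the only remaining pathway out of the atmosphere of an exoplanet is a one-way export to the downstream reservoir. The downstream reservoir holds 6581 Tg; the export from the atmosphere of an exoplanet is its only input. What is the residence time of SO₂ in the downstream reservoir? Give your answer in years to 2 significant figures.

Balance the atmosphere of an exoplanet: ΣF_in = 67.050 Tg/yr.
Export to the downstream reservoir = ΣF_in − (24.04) = 43.010 Tg/yr.
At steady state the output of the downstream reservoir equals its input, 43.010 Tg/yr.
τ = M / F = 6581 / 43.010 = 153.0 yr.

150 yr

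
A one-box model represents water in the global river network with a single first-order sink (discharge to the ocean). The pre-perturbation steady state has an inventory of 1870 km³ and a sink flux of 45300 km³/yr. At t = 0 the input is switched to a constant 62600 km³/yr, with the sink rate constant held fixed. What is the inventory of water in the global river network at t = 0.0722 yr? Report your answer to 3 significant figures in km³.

2460 km³

The sink rate constant is k = F₀/M₀ = 45300/1870 = 24.22 yr⁻¹.
Solving dM/dt = F₁ − kM with M(0) = M₀ gives M(t) = F₁/k + (M₀ − F₁/k)·e^(−kt).
F₁/k = 62600/24.22 = 2584.2 km³; kt = 24.22 × 0.0722 = 1.749, e^(−kt) = 0.1739.
M(0.0722) = 2584.2 + (1870 − 2584.2) × 0.1739 = 2584.2 − 124.2 = 2459.9 km³.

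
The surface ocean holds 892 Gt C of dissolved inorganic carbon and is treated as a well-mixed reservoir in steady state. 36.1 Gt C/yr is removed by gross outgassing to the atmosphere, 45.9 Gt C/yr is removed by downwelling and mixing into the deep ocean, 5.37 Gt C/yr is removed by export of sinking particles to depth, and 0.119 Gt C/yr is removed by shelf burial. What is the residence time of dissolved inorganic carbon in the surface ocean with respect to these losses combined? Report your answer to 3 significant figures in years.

Total removal = 36.10 + 45.90 + 5.370 + 0.1190 = 87.489 Gt C/yr.
τ = M / ΣF_out = 892 / 87.489 = 10.20 yr.

10.2 yr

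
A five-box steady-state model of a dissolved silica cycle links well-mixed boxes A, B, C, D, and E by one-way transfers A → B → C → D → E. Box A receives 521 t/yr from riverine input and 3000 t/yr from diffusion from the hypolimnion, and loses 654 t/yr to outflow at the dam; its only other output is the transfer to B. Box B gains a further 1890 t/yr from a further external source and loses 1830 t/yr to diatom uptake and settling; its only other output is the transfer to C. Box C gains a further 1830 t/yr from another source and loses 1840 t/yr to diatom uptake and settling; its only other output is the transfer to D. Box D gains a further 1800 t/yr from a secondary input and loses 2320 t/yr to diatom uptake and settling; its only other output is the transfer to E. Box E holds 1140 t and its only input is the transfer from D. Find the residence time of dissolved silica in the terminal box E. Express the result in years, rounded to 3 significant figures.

Box A: F(A→B) = (521 + 3000) − 654 = 2867.0 t/yr.
Box B: F(B→C) = (2867.0 + 1890) − 1830 = 2927.0 t/yr.
Box C: F(C→D) = (2927.0 + 1830) − 1840 = 2917.0 t/yr.
Box D: F(D→E) = (2917.0 + 1800) − 2320 = 2397.0 t/yr.
Box E throughput = its input = 2397.0 t/yr; τ = 1140 / 2397.0 = 0.4756 yr.

0.476 yr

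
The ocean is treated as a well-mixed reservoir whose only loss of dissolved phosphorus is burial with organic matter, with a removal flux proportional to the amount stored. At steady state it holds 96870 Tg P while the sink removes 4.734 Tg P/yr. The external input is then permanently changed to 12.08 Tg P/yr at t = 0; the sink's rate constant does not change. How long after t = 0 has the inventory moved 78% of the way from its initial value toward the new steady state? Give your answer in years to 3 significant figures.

τ = M₀/F₀ = 96870/4.734 = 20460 yr.
The remaining gap fraction is e^(−t/τ); 78% covered ⇒ e^(−t/τ) = 0.220.
t = −τ ln(0.220) = 20460 × 1.514 = 30980 yr.

31000 yr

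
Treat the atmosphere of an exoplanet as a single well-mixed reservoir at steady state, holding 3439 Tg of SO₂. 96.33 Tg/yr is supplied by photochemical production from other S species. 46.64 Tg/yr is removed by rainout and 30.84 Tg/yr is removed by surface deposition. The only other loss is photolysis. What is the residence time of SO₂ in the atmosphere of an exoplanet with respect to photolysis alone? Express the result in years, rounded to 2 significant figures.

180 yr

At steady state ΣF_in = ΣF_out.
ΣF_in = 96.330 Tg/yr.
Photolysis flux = ΣF_in − (46.64 + 30.84) = 96.330 − 77.48 = 18.85 Tg/yr.
τ = M / F = 3439 / 18.85 = 182.4 yr.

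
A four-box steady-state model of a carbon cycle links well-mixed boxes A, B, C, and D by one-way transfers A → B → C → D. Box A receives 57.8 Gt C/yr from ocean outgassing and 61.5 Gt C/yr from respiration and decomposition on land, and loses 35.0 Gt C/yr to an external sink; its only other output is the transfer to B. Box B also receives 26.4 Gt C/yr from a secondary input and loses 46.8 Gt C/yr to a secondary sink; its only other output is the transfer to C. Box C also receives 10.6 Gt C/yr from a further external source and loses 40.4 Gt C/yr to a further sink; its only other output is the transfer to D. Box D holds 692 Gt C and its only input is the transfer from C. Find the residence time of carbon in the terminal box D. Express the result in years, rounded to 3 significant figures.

20.3 yr

Box A: F(A→B) = (57.8 + 61.5) − 35.0 = 84.300 Gt C/yr.
Box B: F(B→C) = (84.300 + 26.4) − 46.8 = 63.900 Gt C/yr.
Box C: F(C→D) = (63.900 + 10.6) − 40.4 = 34.100 Gt C/yr.
Box D throughput = its input = 34.100 Gt C/yr; τ = 692 / 34.100 = 20.29 yr.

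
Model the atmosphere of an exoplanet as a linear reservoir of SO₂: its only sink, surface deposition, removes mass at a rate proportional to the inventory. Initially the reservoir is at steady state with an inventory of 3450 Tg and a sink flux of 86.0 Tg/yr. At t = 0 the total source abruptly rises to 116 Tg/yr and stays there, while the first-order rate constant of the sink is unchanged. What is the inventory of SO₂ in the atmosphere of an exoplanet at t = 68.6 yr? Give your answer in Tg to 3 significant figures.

4440 Tg

The sink rate constant is k = F₀/M₀ = 86.0/3450 = 0.02493 yr⁻¹.
Solving dM/dt = F₁ − kM with M(0) = M₀ gives M(t) = F₁/k + (M₀ − F₁/k)·e^(−kt).
F₁/k = 116/0.02493 = 4653.5 Tg; kt = 0.02493 × 68.6 = 1.710, e^(−kt) = 0.1809.
M(68.6) = 4653.5 + (3450 − 4653.5) × 0.1809 = 4653.5 − 217.7 = 4435.8 Tg.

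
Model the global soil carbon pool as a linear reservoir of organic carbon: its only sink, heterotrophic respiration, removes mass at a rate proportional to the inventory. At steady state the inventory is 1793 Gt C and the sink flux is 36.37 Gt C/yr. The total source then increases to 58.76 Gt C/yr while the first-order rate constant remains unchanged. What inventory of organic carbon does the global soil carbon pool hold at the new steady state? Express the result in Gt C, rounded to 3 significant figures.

Rate constant k = F/M = 36.37 / 1793 = 0.02028 yr⁻¹.
At the new steady state, source = k·M_new ⇒ M_new = 58.76 / 0.02028 = 2897 Gt C.
(Equivalently M_new = M × F_new/F_old = 1793 × 58.76/36.37.)

2900 Gt C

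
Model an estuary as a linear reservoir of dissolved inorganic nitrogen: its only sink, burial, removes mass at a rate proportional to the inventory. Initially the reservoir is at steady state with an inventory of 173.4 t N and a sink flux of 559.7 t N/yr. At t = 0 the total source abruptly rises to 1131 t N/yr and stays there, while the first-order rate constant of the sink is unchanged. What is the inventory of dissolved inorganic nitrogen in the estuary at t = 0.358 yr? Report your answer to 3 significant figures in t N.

295 t N

The sink rate constant is k = F₀/M₀ = 559.7/173.4 = 3.228 yr⁻¹.
Solving dM/dt = F₁ − kM with M(0) = M₀ gives M(t) = F₁/k + (M₀ − F₁/k)·e^(−kt).
F₁/k = 1131/3.228 = 350.39 t N; kt = 3.228 × 0.358 = 1.156, e^(−kt) = 0.3149.
M(0.358) = 350.39 + (173.4 − 350.39) × 0.3149 = 350.39 − 55.73 = 294.66 t N.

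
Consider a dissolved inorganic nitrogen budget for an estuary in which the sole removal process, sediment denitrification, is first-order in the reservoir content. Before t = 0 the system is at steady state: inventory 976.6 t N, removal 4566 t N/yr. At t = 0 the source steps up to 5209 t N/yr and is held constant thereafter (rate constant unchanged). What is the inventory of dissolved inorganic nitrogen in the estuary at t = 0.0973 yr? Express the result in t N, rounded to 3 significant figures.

Residence time τ = M₀/F₀ = 0.2139 yr. The eventual steady state is M_∞ = M₀·(F₁/F₀) = 976.6 × 5209/4566 = 1114.1 t N.
The anomaly ΔM(t) = M(t) − M_∞ decays as ΔM₀·e^(−t/τ) with ΔM₀ = 976.6 − 1114.1 = −137.5 t N.
At t = 0.0973 yr, e^(−t/τ) = e^(−0.4549) = 0.6345, so ΔM = −87.26 t N and M = 1114.1 − 87.26 = 1026.9 t N.

1030 t N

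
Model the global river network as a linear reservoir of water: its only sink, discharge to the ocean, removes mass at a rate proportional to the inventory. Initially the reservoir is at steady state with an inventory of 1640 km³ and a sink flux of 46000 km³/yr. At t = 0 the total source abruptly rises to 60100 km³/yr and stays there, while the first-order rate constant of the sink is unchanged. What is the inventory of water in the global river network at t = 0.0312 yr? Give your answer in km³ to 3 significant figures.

1930 km³

Residence time τ = M₀/F₀ = 0.03565 yr. The eventual steady state is M_∞ = M₀·(F₁/F₀) = 1640 × 60100/46000 = 2142.7 km³.
The anomaly ΔM(t) = M(t) − M_∞ decays as ΔM₀·e^(−t/τ) with ΔM₀ = 1640 − 2142.7 = −502.7 km³.
At t = 0.0312 yr, e^(−t/τ) = e^(−0.8751) = 0.4168, so ΔM = −209.5 km³ and M = 2142.7 − 209.5 = 1933.2 km³.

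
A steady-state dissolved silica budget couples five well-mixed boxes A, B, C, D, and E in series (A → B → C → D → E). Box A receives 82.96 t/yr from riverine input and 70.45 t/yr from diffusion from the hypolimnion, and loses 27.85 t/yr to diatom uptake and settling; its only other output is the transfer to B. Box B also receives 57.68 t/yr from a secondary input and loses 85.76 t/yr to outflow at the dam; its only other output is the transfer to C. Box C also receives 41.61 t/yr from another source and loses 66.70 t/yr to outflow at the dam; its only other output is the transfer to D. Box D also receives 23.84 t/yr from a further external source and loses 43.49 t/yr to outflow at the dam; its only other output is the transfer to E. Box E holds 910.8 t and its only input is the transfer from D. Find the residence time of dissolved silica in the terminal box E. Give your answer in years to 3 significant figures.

Box A: F(A→B) = (82.96 + 70.45) − 27.85 = 125.56 t/yr.
Box B: F(B→C) = (125.56 + 57.68) − 85.76 = 97.480 t/yr.
Box C: F(C→D) = (97.480 + 41.61) − 66.70 = 72.390 t/yr.
Box D: F(D→E) = (72.390 + 23.84) − 43.49 = 52.740 t/yr.
Box E throughput = its input = 52.740 t/yr; τ = 910.8 / 52.740 = 17.27 yr.

17.3 yr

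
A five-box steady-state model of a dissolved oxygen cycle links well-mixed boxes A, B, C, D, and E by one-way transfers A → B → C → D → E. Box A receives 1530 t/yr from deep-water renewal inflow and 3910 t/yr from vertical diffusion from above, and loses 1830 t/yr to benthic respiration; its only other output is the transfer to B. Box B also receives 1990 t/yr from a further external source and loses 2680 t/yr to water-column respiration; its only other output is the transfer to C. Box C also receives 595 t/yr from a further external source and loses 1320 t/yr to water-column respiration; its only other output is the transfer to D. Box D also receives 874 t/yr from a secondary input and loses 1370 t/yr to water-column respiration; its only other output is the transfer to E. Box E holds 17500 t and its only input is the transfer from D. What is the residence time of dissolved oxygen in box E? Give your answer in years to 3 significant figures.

10.3 yr

Box A: F(A→B) = (1530 + 3910) − 1830 = 3610.0 t/yr.
Box B: F(B→C) = (3610.0 + 1990) − 2680 = 2920.0 t/yr.
Box C: F(C→D) = (2920.0 + 595) − 1320 = 2195.0 t/yr.
Box D: F(D→E) = (2195.0 + 874) − 1370 = 1699.0 t/yr.
Box E throughput = its input = 1699.0 t/yr; τ = 17500 / 1699.0 = 10.30 yr.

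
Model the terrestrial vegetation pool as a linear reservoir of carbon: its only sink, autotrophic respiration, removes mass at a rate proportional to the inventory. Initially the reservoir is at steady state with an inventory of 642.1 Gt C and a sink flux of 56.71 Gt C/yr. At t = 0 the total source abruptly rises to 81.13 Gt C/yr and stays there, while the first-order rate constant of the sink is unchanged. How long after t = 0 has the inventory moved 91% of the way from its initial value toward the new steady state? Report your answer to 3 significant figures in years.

τ = M₀/F₀ = 642.1/56.71 = 11.32 yr.
The remaining gap fraction is e^(−t/τ); 91% covered ⇒ e^(−t/τ) = 0.0900.
t = −τ ln(0.0900) = 11.32 × 2.408 = 27.26 yr.

27.3 yr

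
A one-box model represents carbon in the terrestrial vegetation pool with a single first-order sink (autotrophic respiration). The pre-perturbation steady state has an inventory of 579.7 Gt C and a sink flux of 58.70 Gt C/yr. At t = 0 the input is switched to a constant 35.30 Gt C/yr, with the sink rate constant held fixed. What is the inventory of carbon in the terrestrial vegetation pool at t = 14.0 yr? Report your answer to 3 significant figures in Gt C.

405 Gt C

Residence time τ = M₀/F₀ = 9.876 yr. The eventual steady state is M_∞ = M₀·(F₁/F₀) = 579.7 × 35.30/58.70 = 348.61 Gt C.
The anomaly ΔM(t) = M(t) − M_∞ decays as ΔM₀·e^(−t/τ) with ΔM₀ = 579.7 − 348.61 = 231.1 Gt C.
At t = 14.0 yr, e^(−t/τ) = e^(−1.418) = 0.2423, so ΔM = 55.99 Gt C and M = 348.61 + 55.99 = 404.60 Gt C.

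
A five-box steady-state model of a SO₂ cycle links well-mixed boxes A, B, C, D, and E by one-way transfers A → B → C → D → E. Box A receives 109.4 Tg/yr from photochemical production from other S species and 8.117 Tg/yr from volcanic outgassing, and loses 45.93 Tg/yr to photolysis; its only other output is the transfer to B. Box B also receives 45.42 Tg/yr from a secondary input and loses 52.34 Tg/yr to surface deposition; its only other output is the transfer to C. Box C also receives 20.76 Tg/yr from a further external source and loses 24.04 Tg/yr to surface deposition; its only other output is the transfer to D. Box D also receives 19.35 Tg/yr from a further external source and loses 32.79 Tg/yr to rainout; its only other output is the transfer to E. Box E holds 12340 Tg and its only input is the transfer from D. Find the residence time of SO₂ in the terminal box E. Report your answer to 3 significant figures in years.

Box A: F(A→B) = (109.4 + 8.117) − 45.93 = 71.587 Tg/yr.
Box B: F(B→C) = (71.587 + 45.42) − 52.34 = 64.667 Tg/yr.
Box C: F(C→D) = (64.667 + 20.76) − 24.04 = 61.387 Tg/yr.
Box D: F(D→E) = (61.387 + 19.35) − 32.79 = 47.947 Tg/yr.
Box E throughput = its input = 47.947 Tg/yr; τ = 12340 / 47.947 = 257.4 yr.

257 yr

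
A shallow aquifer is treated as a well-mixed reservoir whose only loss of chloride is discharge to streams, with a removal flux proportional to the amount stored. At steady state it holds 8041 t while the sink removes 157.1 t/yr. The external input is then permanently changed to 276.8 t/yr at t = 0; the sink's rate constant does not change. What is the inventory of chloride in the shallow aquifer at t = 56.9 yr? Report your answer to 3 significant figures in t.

Residence time τ = M₀/F₀ = 51.18 yr. The eventual steady state is M_∞ = M₀·(F₁/F₀) = 8041 × 276.8/157.1 = 14168 t.
The anomaly ΔM(t) = M(t) − M_∞ decays as ΔM₀·e^(−t/τ) with ΔM₀ = 8041 − 14168 = −6127 t.
At t = 56.9 yr, e^(−t/τ) = e^(−1.112) = 0.3290, so ΔM = −2016 t and M = 14168 − 2016 = 12152 t.

12200 t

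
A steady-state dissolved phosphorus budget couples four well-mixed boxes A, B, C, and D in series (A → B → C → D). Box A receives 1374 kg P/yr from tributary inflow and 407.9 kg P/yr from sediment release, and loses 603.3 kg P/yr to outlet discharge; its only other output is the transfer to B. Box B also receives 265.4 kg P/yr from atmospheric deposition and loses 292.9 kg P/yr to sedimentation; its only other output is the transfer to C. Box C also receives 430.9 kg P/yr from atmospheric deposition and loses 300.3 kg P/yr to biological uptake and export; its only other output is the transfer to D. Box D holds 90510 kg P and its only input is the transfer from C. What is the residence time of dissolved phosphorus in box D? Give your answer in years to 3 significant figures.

Box A: F(A→B) = (1374 + 407.9) − 603.3 = 1178.6 kg P/yr.
Box B: F(B→C) = (1178.6 + 265.4) − 292.9 = 1151.1 kg P/yr.
Box C: F(C→D) = (1151.1 + 430.9) − 300.3 = 1281.7 kg P/yr.
Box D throughput = its input = 1281.7 kg P/yr; τ = 90510 / 1281.7 = 70.62 yr.

70.6 yr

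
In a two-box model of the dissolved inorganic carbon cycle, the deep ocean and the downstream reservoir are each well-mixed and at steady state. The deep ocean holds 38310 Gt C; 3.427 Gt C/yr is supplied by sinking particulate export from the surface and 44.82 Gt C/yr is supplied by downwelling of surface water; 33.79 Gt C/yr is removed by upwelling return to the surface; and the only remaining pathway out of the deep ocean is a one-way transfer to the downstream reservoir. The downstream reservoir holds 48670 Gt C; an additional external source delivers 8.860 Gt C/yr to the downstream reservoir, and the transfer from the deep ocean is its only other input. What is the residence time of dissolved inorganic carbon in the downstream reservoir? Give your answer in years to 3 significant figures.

Balance the deep ocean: ΣF_in = 3.427 + 44.82 = 48.247 Gt C/yr.
Transfer to the downstream reservoir = ΣF_in − (33.79) = 14.457 Gt C/yr.
Total input to the downstream reservoir = 14.457 + 8.860 = 23.317 Gt C/yr; at steady state this equals its total output.
τ = M / F = 48670 / 23.317 = 2087 yr.

2090 yr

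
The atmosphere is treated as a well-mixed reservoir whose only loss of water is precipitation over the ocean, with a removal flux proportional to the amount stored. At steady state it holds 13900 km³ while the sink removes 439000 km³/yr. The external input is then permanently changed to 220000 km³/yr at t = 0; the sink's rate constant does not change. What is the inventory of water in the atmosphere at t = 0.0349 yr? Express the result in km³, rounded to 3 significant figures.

Residence time τ = M₀/F₀ = 0.03166 yr. The eventual steady state is M_∞ = M₀·(F₁/F₀) = 13900 × 220000/439000 = 6965.8 km³.
The anomaly ΔM(t) = M(t) − M_∞ decays as ΔM₀·e^(−t/τ) with ΔM₀ = 13900 − 6965.8 = 6934 km³.
At t = 0.0349 yr, e^(−t/τ) = e^(−1.102) = 0.3321, so ΔM = 2303 km³ and M = 6965.8 + 2303 = 9268.9 km³.

9270 km³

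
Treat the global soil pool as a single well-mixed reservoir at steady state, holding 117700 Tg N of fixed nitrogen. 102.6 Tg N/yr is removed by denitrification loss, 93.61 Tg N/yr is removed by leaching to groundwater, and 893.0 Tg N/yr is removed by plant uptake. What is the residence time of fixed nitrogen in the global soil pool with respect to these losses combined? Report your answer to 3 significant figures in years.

108 yr

Total removal = 102.6 + 93.61 + 893.0 = 1089.2 Tg N/yr.
τ = M / ΣF_out = 117700 / 1089.2 = 108.1 yr.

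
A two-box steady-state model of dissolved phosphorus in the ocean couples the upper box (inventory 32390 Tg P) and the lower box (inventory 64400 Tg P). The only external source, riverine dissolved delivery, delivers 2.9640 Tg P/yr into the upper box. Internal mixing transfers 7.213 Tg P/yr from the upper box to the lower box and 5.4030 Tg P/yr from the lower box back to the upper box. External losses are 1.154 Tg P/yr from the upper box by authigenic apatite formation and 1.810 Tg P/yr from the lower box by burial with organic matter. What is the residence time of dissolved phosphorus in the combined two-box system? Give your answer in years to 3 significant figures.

For the system as a whole, the A↔B exchange is internal and contributes nothing to the throughput; only the external sinks remove mass.
M_total = 32390 + 64400 = 96790 Tg P.
ΣF_external_out = 1.154 + 1.810 = 2.9640 Tg P/yr.
τ = M_total / ΣF_ext = 96790 / 2.9640 = 32660 yr.

32700 yr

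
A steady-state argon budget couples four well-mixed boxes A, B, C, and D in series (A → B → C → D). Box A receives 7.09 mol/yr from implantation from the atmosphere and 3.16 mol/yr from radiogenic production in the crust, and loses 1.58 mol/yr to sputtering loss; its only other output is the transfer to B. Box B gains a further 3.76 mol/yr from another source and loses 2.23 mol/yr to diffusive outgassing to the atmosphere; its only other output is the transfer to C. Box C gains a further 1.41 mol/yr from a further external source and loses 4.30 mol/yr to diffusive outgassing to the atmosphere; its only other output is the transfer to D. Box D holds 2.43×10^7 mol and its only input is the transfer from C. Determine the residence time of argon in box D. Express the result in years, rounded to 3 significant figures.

Box A: F(A→B) = (7.09 + 3.16) − 1.58 = 8.6700 mol/yr.
Box B: F(B→C) = (8.6700 + 3.76) − 2.23 = 10.200 mol/yr.
Box C: F(C→D) = (10.200 + 1.41) − 4.30 = 7.3100 mol/yr.
Box D throughput = its input = 7.3100 mol/yr; τ = 2.43×10^7 / 7.3100 = 3.324×10^6 yr.

3.32×10^6 yr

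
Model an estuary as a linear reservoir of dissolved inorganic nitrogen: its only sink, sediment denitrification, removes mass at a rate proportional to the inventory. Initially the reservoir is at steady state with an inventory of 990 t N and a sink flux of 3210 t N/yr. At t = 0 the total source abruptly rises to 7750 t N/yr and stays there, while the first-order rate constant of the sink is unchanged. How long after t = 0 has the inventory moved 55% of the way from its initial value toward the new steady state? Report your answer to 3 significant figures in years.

τ = M₀/F₀ = 990/3210 = 0.3084 yr.
The remaining gap fraction is e^(−t/τ); 55% covered ⇒ e^(−t/τ) = 0.450.
t = −τ ln(0.450) = 0.3084 × 0.7985 = 0.2463 yr.

0.246 yr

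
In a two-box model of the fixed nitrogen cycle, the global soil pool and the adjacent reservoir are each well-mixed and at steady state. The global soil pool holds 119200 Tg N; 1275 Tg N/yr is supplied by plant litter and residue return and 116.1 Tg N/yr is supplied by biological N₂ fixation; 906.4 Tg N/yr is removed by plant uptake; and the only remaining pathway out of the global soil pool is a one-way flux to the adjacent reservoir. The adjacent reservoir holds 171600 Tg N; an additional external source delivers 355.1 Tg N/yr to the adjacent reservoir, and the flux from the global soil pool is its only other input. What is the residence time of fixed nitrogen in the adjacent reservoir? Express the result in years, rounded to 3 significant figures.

204 yr

Balance the global soil pool: ΣF_in = 1275 + 116.1 = 1391.1 Tg N/yr.
Flux to the adjacent reservoir = ΣF_in − (906.4) = 484.70 Tg N/yr.
Total input to the adjacent reservoir = 484.70 + 355.1 = 839.80 Tg N/yr; at steady state this equals its total output.
τ = M / F = 171600 / 839.80 = 204.3 yr.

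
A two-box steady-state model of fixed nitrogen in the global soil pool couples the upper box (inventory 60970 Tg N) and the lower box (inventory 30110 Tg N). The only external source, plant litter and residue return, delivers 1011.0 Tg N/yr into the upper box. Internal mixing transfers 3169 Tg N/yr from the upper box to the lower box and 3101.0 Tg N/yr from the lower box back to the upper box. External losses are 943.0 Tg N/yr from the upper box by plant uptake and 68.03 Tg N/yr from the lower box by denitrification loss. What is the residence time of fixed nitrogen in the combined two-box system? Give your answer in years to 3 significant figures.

For the system as a whole, the A↔B exchange is internal and contributes nothing to the throughput; only the external sinks remove mass.
M_total = 60970 + 30110 = 91080 Tg N.
ΣF_external_out = 943.0 + 68.03 = 1011.0 Tg N/yr.
τ = M_total / ΣF_ext = 91080 / 1011.0 = 90.09 yr.

90.1 yr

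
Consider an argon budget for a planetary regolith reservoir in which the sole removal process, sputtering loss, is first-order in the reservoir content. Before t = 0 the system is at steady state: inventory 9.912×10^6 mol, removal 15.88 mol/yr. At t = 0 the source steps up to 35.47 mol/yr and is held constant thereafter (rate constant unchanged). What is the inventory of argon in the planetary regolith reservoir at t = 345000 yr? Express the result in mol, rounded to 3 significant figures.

Residence time τ = M₀/F₀ = 624200 yr. The eventual steady state is M_∞ = M₀·(F₁/F₀) = 9.912×10^6 × 35.47/15.88 = 2.2140×10^7 mol.
The anomaly ΔM(t) = M(t) − M_∞ decays as ΔM₀·e^(−t/τ) with ΔM₀ = 9.912×10^6 − 2.2140×10^7 = −1.223×10^7 mol.
At t = 345000 yr, e^(−t/τ) = e^(−0.5527) = 0.5754, so ΔM = −7.036×10^6 mol and M = 2.2140×10^7 − 7.036×10^6 = 1.5104×10^7 mol.

1.51×10^7 mol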